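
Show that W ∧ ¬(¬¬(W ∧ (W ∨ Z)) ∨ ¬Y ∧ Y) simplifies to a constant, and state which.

False

W ∧ ¬(¬¬(W ∧ (W ∨ Z)) ∨ ¬Y ∧ Y)
= W ∧ ¬¬¬(W ∧ (W ∨ Z))   (complement / identity)
= W ∧ ¬¬¬W   (absorption)
= W ∧ ¬W   (double negation)
= False   (complement)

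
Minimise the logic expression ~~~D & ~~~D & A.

~D & A

~~~D & ~~~D & A
= ~D & ~~~D & A   — double negation
= ~D & ~D & A   — double negation
= ~D & A   — idempotence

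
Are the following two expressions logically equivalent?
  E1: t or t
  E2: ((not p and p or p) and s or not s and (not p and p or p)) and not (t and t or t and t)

No

E1: t or t
    = t   (idempotence)
E2: ((not p and p or p) and s or not s and (not p and p or p)) and not (t and t or t and t)
    = (not p and p or p) and not (t and t or t and t)   (distribution)
    = (not p and p or p) and not (t and t)   (idempotence)
    = p and not (t and t)   (complement / identity)
    = p and not t   (idempotence)
These differ: at p=1, s=0, t=1, E1 = 1 but E2 = 0.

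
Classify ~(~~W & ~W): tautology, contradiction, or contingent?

tautology

~(~~W & ~W)
= ~W | W
= 1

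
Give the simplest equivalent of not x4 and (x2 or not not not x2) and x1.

not x4 and (x2 or not not not x2) and x1
= not x4 and (x2 or not x2) and x1   (double negation)
= not x4 and x1   (complement / identity)

not x4 and x1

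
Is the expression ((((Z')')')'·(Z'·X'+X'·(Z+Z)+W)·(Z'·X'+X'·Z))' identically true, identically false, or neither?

neither

((((Z')')')'·(Z'·X'+X'·(Z+Z)+W)·(Z'·X'+X'·Z))'
= ((Z')'·(Z'·X'+X'·(Z+Z)+W)·(Z'·X'+X'·Z))'
= ((Z')'·(Z'·X'+X'·Z+W)·(Z'·X'+X'·Z))'
= ((Z')'·(Z'·X'+X'·Z))'
= ((Z')'·X')'
= Z'+X
This depends on X, Z, so it is not a constant.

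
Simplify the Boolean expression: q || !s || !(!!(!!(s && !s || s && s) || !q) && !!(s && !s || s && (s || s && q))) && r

q || !s

q || !s || !(!!(!!(s && !s || s && s) || !q) && !!(s && !s || s && (s || s && q))) && r
= q || !s || !(!!(!!(s && !s || s && s) || !q) && !!(s && !s || s && s)) && r   (absorption)
= q || !s || !((!!(s && !s || s && s) || !q) && !!(s && !s || s && s)) && r   (double negation)
= q || !s || !!!(s && !s || s && s) && r   (absorption)
= q || !s || !!!s && r   (distribution)
= q || !s || !s && r   (double negation)
= q || !s   (absorption)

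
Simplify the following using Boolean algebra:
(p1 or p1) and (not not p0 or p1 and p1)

(p1 or p1) and (not not p0 or p1 and p1)
= (p1 or p1) and (p0 or p1 and p1)   [double negation]
= (p1 or p1) and (p0 or p1)   [idempotence]
= p1 and p0 or p1   [distribution]
= p1   [absorption]

p1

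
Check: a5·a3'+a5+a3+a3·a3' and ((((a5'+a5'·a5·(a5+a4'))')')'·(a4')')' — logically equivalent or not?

No

E1: a5·a3'+a5+a3+a3·a3'
    = a5+a3+a3·a3'   [absorption]
    = a5+a3   [complement / identity]
E2: ((((a5'+a5'·a5·(a5+a4'))')')'·(a4')')'
    = ((a5'+a5'·a5·(a5+a4'))')'+a4'   [De Morgan]
    = a5'+a5'·a5·(a5+a4')+a4'   [double negation]
    = a5'+a5'·a5+a4'   [absorption]
    = a5'+a4'   [complement / identity]
These differ: at a3=0, a4=1, a5=0, E1 = 0 but E2 = 1.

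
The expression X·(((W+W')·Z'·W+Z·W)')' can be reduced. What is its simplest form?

X·W

X·(((W+W')·Z'·W+Z·W)')'
= X·((Z'·W+Z·W)')'   (complement / identity)
= X·(W')'   (distribution)
= X·W   (double negation)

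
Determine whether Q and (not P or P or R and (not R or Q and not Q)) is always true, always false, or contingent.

contingent

Q and (not P or P or R and (not R or Q and not Q))
= Q and (not P or P or R and not R)   [complement / identity]
= Q and (not P or P)   [complement / identity]
= Q   [complement / identity]
This depends on Q, so it is not a constant.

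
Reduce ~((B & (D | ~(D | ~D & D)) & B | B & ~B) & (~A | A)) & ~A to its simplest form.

~((B & (D | ~(D | ~D & D)) & B | B & ~B) & (~A | A)) & ~A
= ~((B & (D | ~D) & B | B & ~B) & (~A | A)) & ~A   (complement / identity)
= ~((B & B | B & ~B) & (~A | A)) & ~A   (complement / identity)
= ~(B & B | B & ~B) & ~A   (complement / identity)
= ~B & ~A   (distribution)

~B & ~A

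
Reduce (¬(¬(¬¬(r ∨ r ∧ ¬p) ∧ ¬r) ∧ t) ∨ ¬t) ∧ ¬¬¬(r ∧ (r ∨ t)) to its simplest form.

¬t ∧ ¬r

(¬(¬(¬¬(r ∨ r ∧ ¬p) ∧ ¬r) ∧ t) ∨ ¬t) ∧ ¬¬¬(r ∧ (r ∨ t))
= (¬((¬(r ∨ r ∧ ¬p) ∨ r) ∧ t) ∨ ¬t) ∧ ¬¬¬(r ∧ (r ∨ t))
= (¬((¬r ∨ r) ∧ t) ∨ ¬t) ∧ ¬¬¬(r ∧ (r ∨ t))
= (¬t ∨ ¬t) ∧ ¬¬¬(r ∧ (r ∨ t))
= ¬t ∧ ¬¬¬(r ∧ (r ∨ t))
= ¬t ∧ ¬(r ∧ (r ∨ t))
= ¬t ∧ ¬r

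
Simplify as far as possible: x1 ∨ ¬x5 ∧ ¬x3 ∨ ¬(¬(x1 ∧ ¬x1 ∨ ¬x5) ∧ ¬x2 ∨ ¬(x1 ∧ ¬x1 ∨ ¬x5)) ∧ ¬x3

x1 ∨ ¬x5 ∧ ¬x3 ∨ ¬(¬(x1 ∧ ¬x1 ∨ ¬x5) ∧ ¬x2 ∨ ¬(x1 ∧ ¬x1 ∨ ¬x5)) ∧ ¬x3
= x1 ∨ ¬x5 ∧ ¬x3 ∨ ¬¬(x1 ∧ ¬x1 ∨ ¬x5) ∧ ¬x3   — absorption
= x1 ∨ ¬x5 ∧ ¬x3 ∨ ¬¬¬x5 ∧ ¬x3   — complement / identity
= x1 ∨ ¬x5 ∧ ¬x3 ∨ ¬x5 ∧ ¬x3   — double negation
= x1 ∨ ¬x5 ∧ ¬x3   — idempotence

x1 ∨ ¬x5 ∧ ¬x3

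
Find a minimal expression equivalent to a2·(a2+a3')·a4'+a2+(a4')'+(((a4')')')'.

a2+a4

a2·(a2+a3')·a4'+a2+(a4')'+(((a4')')')'
= a2·a4'+a2+(a4')'+(((a4')')')'   [absorption]
= a2·a4'+a2+(a4')'+(a4')'   [double negation]
= a2+(a4')'+(a4')'   [absorption]
= a2+(a4')'   [idempotence]
= a2+a4   [double negation]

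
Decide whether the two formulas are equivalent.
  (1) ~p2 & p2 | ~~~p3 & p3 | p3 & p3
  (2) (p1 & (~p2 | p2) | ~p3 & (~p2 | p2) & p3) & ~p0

No

E1: ~p2 & p2 | ~~~p3 & p3 | p3 & p3
    = ~~~p3 & p3 | p3 & p3
    = ~p3 & p3 | p3 & p3
    = p3
E2: (p1 & (~p2 | p2) | ~p3 & (~p2 | p2) & p3) & ~p0
    = (p1 | ~p3 & (~p2 | p2) & p3) & ~p0
    = (p1 | ~p3 & p3) & ~p0
    = p1 & ~p0
These differ: at p0=1, p1=1, p2=0, p3=1, E1 = 1 but E2 = 0.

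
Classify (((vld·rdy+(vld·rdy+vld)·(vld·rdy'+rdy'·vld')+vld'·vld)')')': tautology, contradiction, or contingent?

contingent

(((vld·rdy+(vld·rdy+vld)·(vld·rdy'+rdy'·vld')+vld'·vld)')')'
= (((vld·rdy+vld·(vld·rdy'+rdy'·vld')+vld'·vld)')')'   [absorption]
= (((vld·rdy+vld·rdy'+vld'·vld)')')'   [distribution]
= (((vld·rdy+vld·rdy')')')'   [complement / identity]
= ((vld')')'   [distribution]
= vld'   [double negation]
This depends on vld, so it is not a constant.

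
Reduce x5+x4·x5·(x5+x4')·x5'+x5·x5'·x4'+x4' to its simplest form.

x5+x4·x5·(x5+x4')·x5'+x5·x5'·x4'+x4'
= x5+x4·x5·x5'+x5·x5'·x4'+x4'
= x5+x5·x5'+x4'
= x5+x4'

x5+x4'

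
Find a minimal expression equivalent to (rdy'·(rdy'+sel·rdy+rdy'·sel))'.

rdy

(rdy'·(rdy'+sel·rdy+rdy'·sel))'
= (rdy'·(rdy'+sel))'   — distribution
= (rdy')'   — absorption
= rdy   — double negation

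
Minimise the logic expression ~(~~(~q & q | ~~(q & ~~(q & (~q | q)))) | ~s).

~q & s

~(~~(~q & q | ~~(q & ~~(q & (~q | q)))) | ~s)
= ~(~~(~q & q | ~~(q & ~~q)) | ~s)   (complement / identity)
= ~(~~(~q & q | q & ~~q) | ~s)   (double negation)
= ~(~q & q | q & ~~q) & s   (De Morgan)
= ~(~q & q | q & q) & s   (double negation)
= ~q & s   (distribution)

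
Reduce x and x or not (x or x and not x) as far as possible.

True

x and x or not (x or x and not x)
= x or not (x or x and not x)   [idempotence]
= x or not x   [complement / identity]
= True   [complement]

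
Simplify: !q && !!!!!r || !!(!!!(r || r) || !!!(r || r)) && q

!r

!q && !!!!!r || !!(!!!(r || r) || !!!(r || r)) && q
= !q && !!!!!r || !!!!!(r || r) && q   — idempotence
= !q && !!!!!r || !!!!!r && q   — idempotence
= !!!!!r   — distribution
= !!!r   — double negation
= !r   — double negation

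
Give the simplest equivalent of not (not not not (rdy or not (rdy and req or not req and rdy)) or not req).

req

not (not not not (rdy or not (rdy and req or not req and rdy)) or not req)
= not (not (rdy or not (rdy and req or not req and rdy)) or not req)
= (rdy or not (rdy and req or not req and rdy)) and req
= (rdy or not rdy) and req
= req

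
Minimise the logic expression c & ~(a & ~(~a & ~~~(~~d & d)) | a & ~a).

c & ~(a & ~(~a & ~~~(~~d & d)) | a & ~a)
= c & ~(a & ~(~a & ~~~(d & d)) | a & ~a)   (double negation)
= c & ~(a & ~(~a & ~~~d) | a & ~a)   (idempotence)
= c & ~(a & (a | ~~d) | a & ~a)   (De Morgan)
= c & ~(a & (a | ~~d))   (complement / identity)
= c & ~(a & (a | d))   (double negation)
= c & ~a   (absorption)

c & ~a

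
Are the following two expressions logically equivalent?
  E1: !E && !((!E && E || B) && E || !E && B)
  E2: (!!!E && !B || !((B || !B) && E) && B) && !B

E1: !E && !((!E && E || B) && E || !E && B)
    = !E && !(B && E || !E && B)
    = !E && !B
E2: (!!!E && !B || !((B || !B) && E) && B) && !B
    = (!E && !B || !((B || !B) && E) && B) && !B
    = (!E && !B || !E && B) && !B
    = !E && !B
Both reduce to !E && !B, so they are equivalent.

Yes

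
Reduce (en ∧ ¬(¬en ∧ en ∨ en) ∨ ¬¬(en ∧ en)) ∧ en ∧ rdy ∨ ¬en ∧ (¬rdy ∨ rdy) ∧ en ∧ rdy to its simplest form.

(en ∧ ¬(¬en ∧ en ∨ en) ∨ ¬¬(en ∧ en)) ∧ en ∧ rdy ∨ ¬en ∧ (¬rdy ∨ rdy) ∧ en ∧ rdy
= (en ∧ ¬en ∨ ¬¬(en ∧ en)) ∧ en ∧ rdy ∨ ¬en ∧ (¬rdy ∨ rdy) ∧ en ∧ rdy   — complement / identity
= (en ∧ ¬en ∨ ¬¬(en ∧ en)) ∧ en ∧ rdy ∨ ¬en ∧ en ∧ rdy   — complement / identity
= (en ∧ ¬en ∨ en ∧ en) ∧ en ∧ rdy ∨ ¬en ∧ en ∧ rdy   — double negation
= en ∧ en ∧ rdy ∨ ¬en ∧ en ∧ rdy   — distribution
= en ∧ rdy   — distribution

en ∧ rdy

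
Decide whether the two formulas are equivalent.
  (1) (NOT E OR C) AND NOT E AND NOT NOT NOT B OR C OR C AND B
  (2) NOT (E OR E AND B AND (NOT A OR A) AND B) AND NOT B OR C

E1: (NOT E OR C) AND NOT E AND NOT NOT NOT B OR C OR C AND B
    = (NOT E OR C) AND NOT E AND NOT B OR C OR C AND B   (double negation)
    = (NOT E OR C) AND NOT E AND NOT B OR C   (absorption)
    = NOT E AND NOT B OR C   (absorption)
E2: NOT (E OR E AND B AND (NOT A OR A) AND B) AND NOT B OR C
    = NOT (E OR E AND B AND B) AND NOT B OR C   (complement / identity)
    = NOT (E OR E AND B) AND NOT B OR C   (idempotence)
    = NOT E AND NOT B OR C   (absorption)
Both reduce to NOT E AND NOT B OR C, so they are equivalent.

Yes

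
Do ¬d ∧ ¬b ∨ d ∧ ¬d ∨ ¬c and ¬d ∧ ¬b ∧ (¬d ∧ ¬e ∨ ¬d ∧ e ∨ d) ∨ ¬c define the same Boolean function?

Yes

E1: ¬d ∧ ¬b ∨ d ∧ ¬d ∨ ¬c
    = ¬d ∧ ¬b ∨ ¬c
E2: ¬d ∧ ¬b ∧ (¬d ∧ ¬e ∨ ¬d ∧ e ∨ d) ∨ ¬c
    = ¬d ∧ ¬b ∧ (¬d ∨ d) ∨ ¬c
    = ¬d ∧ ¬b ∨ ¬c
Both reduce to ¬d ∧ ¬b ∨ ¬c, so they are equivalent.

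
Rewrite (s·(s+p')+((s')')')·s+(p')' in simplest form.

(s·(s+p')+((s')')')·s+(p')'
= (s·(s+p')+((s')')')·s+p   [double negation]
= (s·(s+p')+s')·s+p   [double negation]
= (s+s')·s+p   [absorption]
= s+p   [complement / identity]

s+p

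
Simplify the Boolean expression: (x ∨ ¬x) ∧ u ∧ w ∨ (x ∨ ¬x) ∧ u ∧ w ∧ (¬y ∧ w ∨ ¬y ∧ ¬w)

u ∧ w

(x ∨ ¬x) ∧ u ∧ w ∨ (x ∨ ¬x) ∧ u ∧ w ∧ (¬y ∧ w ∨ ¬y ∧ ¬w)
= (x ∨ ¬x) ∧ u ∧ w ∨ (x ∨ ¬x) ∧ u ∧ w ∧ ¬y   (distribution)
= (x ∨ ¬x) ∧ u ∧ w   (absorption)
= u ∧ w   (complement / identity)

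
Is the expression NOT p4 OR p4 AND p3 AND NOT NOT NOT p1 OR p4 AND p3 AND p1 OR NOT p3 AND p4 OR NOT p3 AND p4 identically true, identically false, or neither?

NOT p4 OR p4 AND p3 AND NOT NOT NOT p1 OR p4 AND p3 AND p1 OR NOT p3 AND p4 OR NOT p3 AND p4
= NOT p4 OR p4 AND p3 AND NOT p1 OR p4 AND p3 AND p1 OR NOT p3 AND p4 OR NOT p3 AND p4   (double negation)
= NOT p4 OR p4 AND p3 AND NOT p1 OR p4 AND p3 AND p1 OR NOT p3 AND p4   (idempotence)
= NOT p4 OR p4 AND p3 OR NOT p3 AND p4   (distribution)
= NOT p4 OR p4   (distribution)
= TRUE   (complement)

identically true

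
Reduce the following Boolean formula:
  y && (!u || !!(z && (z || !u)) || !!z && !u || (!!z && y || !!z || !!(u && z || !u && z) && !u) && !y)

y && (!u || !!(z && (z || !u)) || !!z && !u || (!!z && y || !!z || !!(u && z || !u && z) && !u) && !y)
= y && (!u || !!(z && (z || !u)) || !!z && !u || (!!z && y || !!z || !!z && !u) && !y)   — distribution
= y && (!u || !!(z && (z || !u)) || !!z && !u || (!!z || !!z && !u) && !y)   — absorption
= y && (!u || !!z || !!z && !u || (!!z || !!z && !u) && !y)   — absorption
= y && (!u || !!z || !!z && !u)   — absorption
= y && (!u || !!z)   — absorption
= y && (!u || z)   — double negation

y && (!u || z)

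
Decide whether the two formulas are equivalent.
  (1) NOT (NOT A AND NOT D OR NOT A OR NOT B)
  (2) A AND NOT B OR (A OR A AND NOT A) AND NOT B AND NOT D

No

E1: NOT (NOT A AND NOT D OR NOT A OR NOT B)
    = NOT (NOT A OR NOT B)   (absorption)
    = A AND B   (De Morgan)
E2: A AND NOT B OR (A OR A AND NOT A) AND NOT B AND NOT D
    = A AND NOT B OR A AND NOT B AND NOT D   (complement / identity)
    = A AND NOT B   (absorption)
These differ: at A=1, B=0, D=1, E1 = 0 but E2 = 1.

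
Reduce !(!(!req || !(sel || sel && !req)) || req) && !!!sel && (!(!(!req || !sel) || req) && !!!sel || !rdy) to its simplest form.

!(!(!req || !(sel || sel && !req)) || req) && !!!sel && (!(!(!req || !sel) || req) && !!!sel || !rdy)
= !(!(!req || !sel) || req) && !!!sel && (!(!(!req || !sel) || req) && !!!sel || !rdy)   — absorption
= !(!(!req || !sel) || req) && !!!sel   — absorption
= !(!(!req || !sel) || req) && !sel   — double negation
= !(req && sel || req) && !sel   — De Morgan
= !req && !sel   — absorption

!req && !sel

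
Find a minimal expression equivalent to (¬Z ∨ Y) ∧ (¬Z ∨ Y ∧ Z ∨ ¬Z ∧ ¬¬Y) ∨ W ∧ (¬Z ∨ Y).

(¬Z ∨ Y) ∧ (¬Z ∨ Y ∧ Z ∨ ¬Z ∧ ¬¬Y) ∨ W ∧ (¬Z ∨ Y)
= (¬Z ∨ Y) ∧ (¬Z ∨ Y ∧ Z ∨ ¬Z ∧ Y) ∨ W ∧ (¬Z ∨ Y)   — double negation
= (¬Z ∨ Y) ∧ (¬Z ∨ Y) ∨ W ∧ (¬Z ∨ Y)   — distribution
= (¬Z ∨ Y) ∧ (¬Z ∨ Y ∨ W)   — distribution
= ¬Z ∨ Y   — absorption

¬Z ∨ Y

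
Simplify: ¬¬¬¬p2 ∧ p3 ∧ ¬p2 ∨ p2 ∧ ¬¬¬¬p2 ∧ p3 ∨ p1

¬¬¬¬p2 ∧ p3 ∧ ¬p2 ∨ p2 ∧ ¬¬¬¬p2 ∧ p3 ∨ p1
= ¬¬¬¬p2 ∧ p3 ∨ p1
= ¬¬p2 ∧ p3 ∨ p1
= p2 ∧ p3 ∨ p1

p2 ∧ p3 ∨ p1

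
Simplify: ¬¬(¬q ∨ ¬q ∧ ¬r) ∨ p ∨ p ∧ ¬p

¬q ∨ p

¬¬(¬q ∨ ¬q ∧ ¬r) ∨ p ∨ p ∧ ¬p
= ¬¬¬q ∨ p ∨ p ∧ ¬p   — absorption
= ¬q ∨ p ∨ p ∧ ¬p   — double negation
= ¬q ∨ p   — complement / identity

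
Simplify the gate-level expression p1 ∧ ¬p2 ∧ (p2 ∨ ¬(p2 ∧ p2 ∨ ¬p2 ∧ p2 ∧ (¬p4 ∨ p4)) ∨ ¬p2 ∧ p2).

p1 ∧ ¬p2

p1 ∧ ¬p2 ∧ (p2 ∨ ¬(p2 ∧ p2 ∨ ¬p2 ∧ p2 ∧ (¬p4 ∨ p4)) ∨ ¬p2 ∧ p2)
= p1 ∧ ¬p2 ∧ (p2 ∨ ¬(p2 ∧ p2 ∨ ¬p2 ∧ p2) ∨ ¬p2 ∧ p2)
= p1 ∧ ¬p2 ∧ (p2 ∨ ¬(p2 ∧ p2 ∨ ¬p2 ∧ p2))
= p1 ∧ ¬p2 ∧ (p2 ∨ ¬p2)
= p1 ∧ ¬p2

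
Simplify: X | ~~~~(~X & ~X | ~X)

X | ~~~~(~X & ~X | ~X)
= X | ~~~~(~X | ~X)
= X | ~~(~X | ~X)
= X | ~~~X
= X | ~X
= 1

1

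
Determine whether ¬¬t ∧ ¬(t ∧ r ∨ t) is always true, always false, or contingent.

¬¬t ∧ ¬(t ∧ r ∨ t)
= ¬¬t ∧ ¬t   [absorption]
= t ∧ ¬t   [double negation]
= False   [complement]

always false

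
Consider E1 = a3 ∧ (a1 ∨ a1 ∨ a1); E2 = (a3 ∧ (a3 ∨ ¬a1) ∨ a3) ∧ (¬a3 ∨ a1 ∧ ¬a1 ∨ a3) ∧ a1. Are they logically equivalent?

E1: a3 ∧ (a1 ∨ a1 ∨ a1)
    = a3 ∧ (a1 ∨ a1)   (idempotence)
    = a3 ∧ a1   (idempotence)
E2: (a3 ∧ (a3 ∨ ¬a1) ∨ a3) ∧ (¬a3 ∨ a1 ∧ ¬a1 ∨ a3) ∧ a1
    = (a3 ∧ (a3 ∨ ¬a1) ∨ a3) ∧ (¬a3 ∨ a3) ∧ a1   (complement / identity)
    = (a3 ∨ a3) ∧ (¬a3 ∨ a3) ∧ a1   (absorption)
    = (a3 ∧ ¬a3 ∨ a3) ∧ a1   (distribution)
    = a3 ∧ a1   (complement / identity)
Both reduce to a3 ∧ a1, so they are equivalent.

Yes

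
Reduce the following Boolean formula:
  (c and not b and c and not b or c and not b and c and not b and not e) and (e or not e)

(c and not b and c and not b or c and not b and c and not b and not e) and (e or not e)
= c and not b and c and not b and (e or not e)
= c and not b and (e or not e)
= c and not b

c and not b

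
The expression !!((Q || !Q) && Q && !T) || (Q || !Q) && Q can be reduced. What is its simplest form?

Q

!!((Q || !Q) && Q && !T) || (Q || !Q) && Q
= (Q || !Q) && Q && !T || (Q || !Q) && Q
= (Q || !Q) && Q
= Q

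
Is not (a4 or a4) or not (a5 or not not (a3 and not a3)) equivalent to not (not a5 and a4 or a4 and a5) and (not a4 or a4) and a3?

E1: not (a4 or a4) or not (a5 or not not (a3 and not a3))
    = not (a4 or a4) or not (a5 or a3 and not a3)   — double negation
    = not a4 or not (a5 or a3 and not a3)   — idempotence
    = not a4 or not a5   — complement / identity
E2: not (not a5 and a4 or a4 and a5) and (not a4 or a4) and a3
    = not a4 and (not a4 or a4) and a3   — distribution
    = not a4 and a3   — complement / identity
These differ: at a3=0, a4=0, a5=0, E1 = 1 but E2 = 0.

No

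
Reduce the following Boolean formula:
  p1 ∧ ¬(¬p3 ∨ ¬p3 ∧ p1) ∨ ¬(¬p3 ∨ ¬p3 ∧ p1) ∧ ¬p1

p1 ∧ ¬(¬p3 ∨ ¬p3 ∧ p1) ∨ ¬(¬p3 ∨ ¬p3 ∧ p1) ∧ ¬p1
= ¬(¬p3 ∨ ¬p3 ∧ p1)   — distribution
= ¬¬p3   — absorption
= p3   — double negation

p3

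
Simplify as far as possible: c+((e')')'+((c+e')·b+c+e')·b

c+((e')')'+((c+e')·b+c+e')·b
= c+((e')')'+(c+e')·b   — absorption
= c+e'+(c+e')·b   — double negation
= c+e'   — absorption

c+e'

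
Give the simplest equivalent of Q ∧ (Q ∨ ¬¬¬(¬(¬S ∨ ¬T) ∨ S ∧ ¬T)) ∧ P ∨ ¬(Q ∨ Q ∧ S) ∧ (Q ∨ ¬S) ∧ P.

Q ∧ (Q ∨ ¬¬¬(¬(¬S ∨ ¬T) ∨ S ∧ ¬T)) ∧ P ∨ ¬(Q ∨ Q ∧ S) ∧ (Q ∨ ¬S) ∧ P
= Q ∧ (Q ∨ ¬(¬(¬S ∨ ¬T) ∨ S ∧ ¬T)) ∧ P ∨ ¬(Q ∨ Q ∧ S) ∧ (Q ∨ ¬S) ∧ P   [double negation]
= Q ∧ (Q ∨ ¬(S ∧ T ∨ S ∧ ¬T)) ∧ P ∨ ¬(Q ∨ Q ∧ S) ∧ (Q ∨ ¬S) ∧ P   [De Morgan]
= Q ∧ (Q ∨ ¬(S ∧ T ∨ S ∧ ¬T)) ∧ P ∨ ¬Q ∧ (Q ∨ ¬S) ∧ P   [absorption]
= Q ∧ (Q ∨ ¬S) ∧ P ∨ ¬Q ∧ (Q ∨ ¬S) ∧ P   [distribution]
= (Q ∨ ¬S) ∧ P   [distribution]

(Q ∨ ¬S) ∧ P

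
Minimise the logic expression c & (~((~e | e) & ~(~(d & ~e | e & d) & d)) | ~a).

c & ~a

c & (~((~e | e) & ~(~(d & ~e | e & d) & d)) | ~a)
= c & (~~(~(d & ~e | e & d) & d) | ~a)   (complement / identity)
= c & (~(d & ~e | e & d) & d | ~a)   (double negation)
= c & (~d & d | ~a)   (distribution)
= c & ~a   (complement / identity)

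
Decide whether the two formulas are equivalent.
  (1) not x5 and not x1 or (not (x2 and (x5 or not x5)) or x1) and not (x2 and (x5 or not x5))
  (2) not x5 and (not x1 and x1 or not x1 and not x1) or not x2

E1: not x5 and not x1 or (not (x2 and (x5 or not x5)) or x1) and not (x2 and (x5 or not x5))
    = not x5 and not x1 or not (x2 and (x5 or not x5))   (absorption)
    = not x5 and not x1 or not x2   (complement / identity)
E2: not x5 and (not x1 and x1 or not x1 and not x1) or not x2
    = not x5 and not x1 or not x2   (distribution)
Both reduce to not x5 and not x1 or not x2, so they are equivalent.

Yes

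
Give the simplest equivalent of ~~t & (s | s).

t & s

~~t & (s | s)
= ~~t & s
= t & s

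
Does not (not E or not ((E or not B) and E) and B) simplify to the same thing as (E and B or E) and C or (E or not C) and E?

Yes

E1: not (not E or not ((E or not B) and E) and B)
    = not (not E or not E and B)   (absorption)
    = not not E   (absorption)
    = E   (double negation)
E2: (E and B or E) and C or (E or not C) and E
    = (E and B or E) and C or E   (absorption)
    = E and C or E   (absorption)
    = E   (absorption)
Both reduce to E, so they are equivalent.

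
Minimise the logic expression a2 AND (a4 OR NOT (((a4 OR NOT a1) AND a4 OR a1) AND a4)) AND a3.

a2 AND (a4 OR NOT (((a4 OR NOT a1) AND a4 OR a1) AND a4)) AND a3
= a2 AND (a4 OR NOT ((a4 OR a1) AND a4)) AND a3   [absorption]
= a2 AND (a4 OR NOT a4) AND a3   [absorption]
= a2 AND a3   [complement / identity]

a2 AND a3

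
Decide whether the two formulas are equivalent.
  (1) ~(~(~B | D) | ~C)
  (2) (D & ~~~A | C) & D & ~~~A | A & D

E1: ~(~(~B | D) | ~C)
    = (~B | D) & C
E2: (D & ~~~A | C) & D & ~~~A | A & D
    = D & ~~~A | A & D
    = D & ~A | A & D
    = D
These differ: at A=0, B=0, C=0, D=1, E1 = 0 but E2 = 1.

No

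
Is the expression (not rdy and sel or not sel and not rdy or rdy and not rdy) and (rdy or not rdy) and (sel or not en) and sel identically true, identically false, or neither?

neither

(not rdy and sel or not sel and not rdy or rdy and not rdy) and (rdy or not rdy) and (sel or not en) and sel
= (not rdy and sel or not sel and not rdy) and (rdy or not rdy) and (sel or not en) and sel   [complement / identity]
= not rdy and (rdy or not rdy) and (sel or not en) and sel   [distribution]
= not rdy and (sel or not en) and sel   [complement / identity]
= not rdy and sel   [absorption]
This depends on rdy, sel, so it is not a constant.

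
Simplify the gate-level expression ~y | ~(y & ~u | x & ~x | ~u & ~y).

~y | u

~y | ~(y & ~u | x & ~x | ~u & ~y)
= ~y | ~(y & ~u | ~u & ~y)   (complement / identity)
= ~y | ~~u   (distribution)
= ~y | u   (double negation)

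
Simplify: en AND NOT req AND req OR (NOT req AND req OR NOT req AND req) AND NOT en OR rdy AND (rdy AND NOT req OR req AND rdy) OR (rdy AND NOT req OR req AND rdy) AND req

rdy

en AND NOT req AND req OR (NOT req AND req OR NOT req AND req) AND NOT en OR rdy AND (rdy AND NOT req OR req AND rdy) OR (rdy AND NOT req OR req AND rdy) AND req
= en AND NOT req AND req OR (NOT req AND req OR NOT req AND req) AND NOT en OR (rdy AND NOT req OR req AND rdy) AND (rdy OR req)   (distribution)
= en AND NOT req AND req OR (NOT req AND req OR NOT req AND req) AND NOT en OR rdy AND (rdy OR req)   (distribution)
= en AND NOT req AND req OR NOT req AND req AND NOT en OR rdy AND (rdy OR req)   (complement / identity)
= en AND NOT req AND req OR NOT req AND req AND NOT en OR rdy   (absorption)
= NOT req AND req OR rdy   (distribution)
= rdy   (complement / identity)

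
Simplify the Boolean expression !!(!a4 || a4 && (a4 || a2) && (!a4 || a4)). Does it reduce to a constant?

true

!!(!a4 || a4 && (a4 || a2) && (!a4 || a4))
= !!(!a4 || a4 && (!a4 || a4))
= !!(!a4 || a4)
= !a4 || a4
= true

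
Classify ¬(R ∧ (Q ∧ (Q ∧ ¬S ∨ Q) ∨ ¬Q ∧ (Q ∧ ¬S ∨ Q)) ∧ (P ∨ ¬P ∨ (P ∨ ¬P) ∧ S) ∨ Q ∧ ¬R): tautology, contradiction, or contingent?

contingent

¬(R ∧ (Q ∧ (Q ∧ ¬S ∨ Q) ∨ ¬Q ∧ (Q ∧ ¬S ∨ Q)) ∧ (P ∨ ¬P ∨ (P ∨ ¬P) ∧ S) ∨ Q ∧ ¬R)
= ¬(R ∧ (Q ∧ ¬S ∨ Q) ∧ (P ∨ ¬P ∨ (P ∨ ¬P) ∧ S) ∨ Q ∧ ¬R)   [distribution]
= ¬(R ∧ (Q ∧ ¬S ∨ Q) ∧ (P ∨ ¬P) ∨ Q ∧ ¬R)   [absorption]
= ¬(R ∧ (Q ∧ ¬S ∨ Q) ∨ Q ∧ ¬R)   [complement / identity]
= ¬(R ∧ Q ∨ Q ∧ ¬R)   [absorption]
= ¬Q   [distribution]
This depends on Q, so it is not a constant.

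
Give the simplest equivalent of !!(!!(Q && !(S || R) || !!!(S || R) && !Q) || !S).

!S

!!(!!(Q && !(S || R) || !!!(S || R) && !Q) || !S)
= !!(!!(Q && !(S || R) || !(S || R) && !Q) || !S)   — double negation
= !!(!!!(S || R) || !S)   — distribution
= !!(!(S || R) || !S)   — double negation
= !((S || R) && S)   — De Morgan
= !S   — absorption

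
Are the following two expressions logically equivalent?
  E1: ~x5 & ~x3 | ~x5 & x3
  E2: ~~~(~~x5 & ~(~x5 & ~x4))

E1: ~x5 & ~x3 | ~x5 & x3
    = ~x5
E2: ~~~(~~x5 & ~(~x5 & ~x4))
    = ~~(~x5 | ~x5 & ~x4)
    = ~~~x5
    = ~x5
Both reduce to ~x5, so they are equivalent.

Yes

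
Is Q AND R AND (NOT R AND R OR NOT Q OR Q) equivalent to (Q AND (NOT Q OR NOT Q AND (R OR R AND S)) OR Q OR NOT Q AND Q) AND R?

E1: Q AND R AND (NOT R AND R OR NOT Q OR Q)
    = Q AND R AND (NOT Q OR Q)
    = Q AND R
E2: (Q AND (NOT Q OR NOT Q AND (R OR R AND S)) OR Q OR NOT Q AND Q) AND R
    = (Q AND (NOT Q OR NOT Q AND (R OR R AND S)) OR Q) AND R
    = (Q AND (NOT Q OR NOT Q AND R) OR Q) AND R
    = (Q AND NOT Q OR Q) AND R
    = Q AND R
Both reduce to Q AND R, so they are equivalent.

Yes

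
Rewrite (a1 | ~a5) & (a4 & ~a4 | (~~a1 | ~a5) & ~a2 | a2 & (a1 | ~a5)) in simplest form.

a1 | ~a5

(a1 | ~a5) & (a4 & ~a4 | (~~a1 | ~a5) & ~a2 | a2 & (a1 | ~a5))
= (a1 | ~a5) & ((~~a1 | ~a5) & ~a2 | a2 & (a1 | ~a5))   — complement / identity
= (a1 | ~a5) & ((a1 | ~a5) & ~a2 | a2 & (a1 | ~a5))   — double negation
= (a1 | ~a5) & (a1 | ~a5)   — distribution
= a1 | ~a5   — idempotence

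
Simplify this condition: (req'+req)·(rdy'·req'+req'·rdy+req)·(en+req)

en+req

(req'+req)·(rdy'·req'+req'·rdy+req)·(en+req)
= (req'+req)·(req'+req)·(en+req)
= (req'+req)·(en+req)
= en+req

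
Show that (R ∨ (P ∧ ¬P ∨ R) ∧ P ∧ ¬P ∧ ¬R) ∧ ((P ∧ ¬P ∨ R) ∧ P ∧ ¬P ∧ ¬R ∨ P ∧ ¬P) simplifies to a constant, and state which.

(R ∨ (P ∧ ¬P ∨ R) ∧ P ∧ ¬P ∧ ¬R) ∧ ((P ∧ ¬P ∨ R) ∧ P ∧ ¬P ∧ ¬R ∨ P ∧ ¬P)
= R ∧ P ∧ ¬P ∨ (P ∧ ¬P ∨ R) ∧ P ∧ ¬P ∧ ¬R   (distribution)
= R ∧ P ∧ ¬P ∨ P ∧ ¬P ∧ ¬R   (absorption)
= P ∧ ¬P   (distribution)
= False   (complement)

False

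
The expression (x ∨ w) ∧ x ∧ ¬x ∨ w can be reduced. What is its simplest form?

(x ∨ w) ∧ x ∧ ¬x ∨ w
= x ∧ ¬x ∨ w   (absorption)
= w   (complement / identity)

w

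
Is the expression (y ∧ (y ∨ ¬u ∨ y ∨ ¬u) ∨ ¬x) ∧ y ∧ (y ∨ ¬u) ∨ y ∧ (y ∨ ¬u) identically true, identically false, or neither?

neither

(y ∧ (y ∨ ¬u ∨ y ∨ ¬u) ∨ ¬x) ∧ y ∧ (y ∨ ¬u) ∨ y ∧ (y ∨ ¬u)
= (y ∧ (y ∨ ¬u) ∨ ¬x) ∧ y ∧ (y ∨ ¬u) ∨ y ∧ (y ∨ ¬u)   (idempotence)
= y ∧ (y ∨ ¬u) ∨ y ∧ (y ∨ ¬u)   (absorption)
= y ∧ (y ∨ ¬u)   (idempotence)
= y   (absorption)
This depends on y, so it is not a constant.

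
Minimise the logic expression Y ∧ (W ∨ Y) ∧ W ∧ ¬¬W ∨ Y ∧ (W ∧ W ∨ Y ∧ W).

Y ∧ W

Y ∧ (W ∨ Y) ∧ W ∧ ¬¬W ∨ Y ∧ (W ∧ W ∨ Y ∧ W)
= Y ∧ (W ∨ Y) ∧ W ∧ ¬¬W ∨ Y ∧ (W ∨ Y) ∧ W   — distribution
= Y ∧ (W ∨ Y) ∧ W ∧ W ∨ Y ∧ (W ∨ Y) ∧ W   — double negation
= Y ∧ (W ∨ Y) ∧ W   — absorption
= Y ∧ W   — absorption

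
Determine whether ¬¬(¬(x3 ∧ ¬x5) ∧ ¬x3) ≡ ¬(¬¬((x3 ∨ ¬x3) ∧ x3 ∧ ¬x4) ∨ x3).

Yes

E1: ¬¬(¬(x3 ∧ ¬x5) ∧ ¬x3)
    = ¬(x3 ∧ ¬x5 ∨ x3)   — De Morgan
    = ¬x3   — absorption
E2: ¬(¬¬((x3 ∨ ¬x3) ∧ x3 ∧ ¬x4) ∨ x3)
    = ¬(¬¬(x3 ∧ ¬x4) ∨ x3)   — complement / identity
    = ¬(x3 ∧ ¬x4 ∨ x3)   — double negation
    = ¬x3   — absorption
Both reduce to ¬x3, so they are equivalent.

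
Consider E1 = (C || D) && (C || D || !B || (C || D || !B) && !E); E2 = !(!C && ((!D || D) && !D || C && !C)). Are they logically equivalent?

E1: (C || D) && (C || D || !B || (C || D || !B) && !E)
    = (C || D) && (C || D || !B)   (absorption)
    = C || D   (absorption)
E2: !(!C && ((!D || D) && !D || C && !C))
    = !(!C && (!D || D) && !D)   (complement / identity)
    = !(!C && !D)   (complement / identity)
    = C || D   (De Morgan)
Both reduce to C || D, so they are equivalent.

Yes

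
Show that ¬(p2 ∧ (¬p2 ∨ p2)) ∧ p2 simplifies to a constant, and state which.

False

¬(p2 ∧ (¬p2 ∨ p2)) ∧ p2
= ¬p2 ∧ p2   [complement / identity]
= False   [complement]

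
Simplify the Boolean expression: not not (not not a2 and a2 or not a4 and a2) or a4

a2 or a4

not not (not not a2 and a2 or not a4 and a2) or a4
= not not (a2 and a2 or not a4 and a2) or a4   [double negation]
= not not ((a2 or not a4) and a2) or a4   [distribution]
= not not a2 or a4   [absorption]
= a2 or a4   [double negation]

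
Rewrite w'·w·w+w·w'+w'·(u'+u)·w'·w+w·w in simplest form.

w

w'·w·w+w·w'+w'·(u'+u)·w'·w+w·w
= w'·w·w+w'·(u'+u)·w'·w+w·w   (complement / identity)
= w'·w·w+w'·w'·w+w·w   (complement / identity)
= w'·w+w·w   (distribution)
= w   (distribution)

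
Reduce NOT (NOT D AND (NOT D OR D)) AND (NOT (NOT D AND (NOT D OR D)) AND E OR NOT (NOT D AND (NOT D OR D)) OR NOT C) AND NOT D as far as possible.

NOT (NOT D AND (NOT D OR D)) AND (NOT (NOT D AND (NOT D OR D)) AND E OR NOT (NOT D AND (NOT D OR D)) OR NOT C) AND NOT D
= NOT (NOT D AND (NOT D OR D)) AND (NOT (NOT D AND (NOT D OR D)) OR NOT C) AND NOT D
= NOT (NOT D AND (NOT D OR D)) AND NOT D
= NOT NOT D AND NOT D
= D AND NOT D
= FALSE

FALSE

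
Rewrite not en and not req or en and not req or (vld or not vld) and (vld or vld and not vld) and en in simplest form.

not req or vld and en

not en and not req or en and not req or (vld or not vld) and (vld or vld and not vld) and en
= not req or (vld or not vld) and (vld or vld and not vld) and en   (distribution)
= not req or (vld or vld and not vld) and en   (complement / identity)
= not req or vld and en   (complement / identity)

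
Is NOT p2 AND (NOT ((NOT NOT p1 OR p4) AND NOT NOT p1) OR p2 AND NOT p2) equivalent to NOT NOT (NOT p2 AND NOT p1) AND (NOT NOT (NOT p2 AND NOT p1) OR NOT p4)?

E1: NOT p2 AND (NOT ((NOT NOT p1 OR p4) AND NOT NOT p1) OR p2 AND NOT p2)
    = NOT p2 AND (NOT NOT NOT p1 OR p2 AND NOT p2)
    = NOT p2 AND (NOT p1 OR p2 AND NOT p2)
    = NOT p2 AND NOT p1
E2: NOT NOT (NOT p2 AND NOT p1) AND (NOT NOT (NOT p2 AND NOT p1) OR NOT p4)
    = NOT NOT (NOT p2 AND NOT p1)
    = NOT p2 AND NOT p1
Both reduce to NOT p2 AND NOT p1, so they are equivalent.

Yes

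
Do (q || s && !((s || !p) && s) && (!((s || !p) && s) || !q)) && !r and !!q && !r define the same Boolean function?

E1: (q || s && !((s || !p) && s) && (!((s || !p) && s) || !q)) && !r
    = (q || s && !((s || !p) && s)) && !r   — absorption
    = (q || s && !s) && !r   — absorption
    = q && !r   — complement / identity
E2: !!q && !r
    = q && !r   — double negation
Both reduce to q && !r, so they are equivalent.

Yes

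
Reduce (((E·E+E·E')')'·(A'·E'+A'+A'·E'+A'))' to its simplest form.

(((E·E+E·E')')'·(A'·E'+A'+A'·E'+A'))'
= (((E·E+E·E')')'·(A'·E'+A'))'   — idempotence
= (((E·E+E·E')')'·A')'   — absorption
= ((E')'·A')'   — distribution
= E'+A   — De Morgan

E'+A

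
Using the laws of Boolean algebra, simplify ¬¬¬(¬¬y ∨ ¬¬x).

¬¬¬(¬¬y ∨ ¬¬x)
= ¬(¬¬y ∨ ¬¬x)   (double negation)
= ¬y ∧ ¬x   (De Morgan)

¬y ∧ ¬x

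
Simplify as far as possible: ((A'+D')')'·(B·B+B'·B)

((A'+D')')'·(B·B+B'·B)
= ((A'+D')')'·B   (distribution)
= (A'+D')·B   (double negation)

(A'+D')·B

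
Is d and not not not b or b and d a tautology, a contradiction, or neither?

neither

d and not not not b or b and d
= d and not b or b and d
= d
This depends on d, so it is not a constant.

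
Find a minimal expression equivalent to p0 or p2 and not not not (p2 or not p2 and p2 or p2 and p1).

p0

p0 or p2 and not not not (p2 or not p2 and p2 or p2 and p1)
= p0 or p2 and not not not (p2 or p2 and p1)   [complement / identity]
= p0 or p2 and not not not p2   [absorption]
= p0 or p2 and not p2   [double negation]
= p0   [complement / identity]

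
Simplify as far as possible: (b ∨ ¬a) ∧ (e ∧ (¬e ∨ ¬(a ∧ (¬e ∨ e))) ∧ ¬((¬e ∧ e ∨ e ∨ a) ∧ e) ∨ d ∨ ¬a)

¬a ∨ b ∧ d

(b ∨ ¬a) ∧ (e ∧ (¬e ∨ ¬(a ∧ (¬e ∨ e))) ∧ ¬((¬e ∧ e ∨ e ∨ a) ∧ e) ∨ d ∨ ¬a)
= (b ∨ ¬a) ∧ (e ∧ (¬e ∨ ¬(a ∧ (¬e ∨ e))) ∧ ¬((e ∨ a) ∧ e) ∨ d ∨ ¬a)   (complement / identity)
= ¬a ∨ b ∧ (e ∧ (¬e ∨ ¬(a ∧ (¬e ∨ e))) ∧ ¬((e ∨ a) ∧ e) ∨ d)   (distribution)
= ¬a ∨ b ∧ (e ∧ (¬e ∨ ¬a) ∧ ¬((e ∨ a) ∧ e) ∨ d)   (complement / identity)
= ¬a ∨ b ∧ (e ∧ (¬e ∨ ¬a) ∧ ¬e ∨ d)   (absorption)
= ¬a ∨ b ∧ (e ∧ ¬e ∨ d)   (absorption)
= ¬a ∨ b ∧ d   (complement / identity)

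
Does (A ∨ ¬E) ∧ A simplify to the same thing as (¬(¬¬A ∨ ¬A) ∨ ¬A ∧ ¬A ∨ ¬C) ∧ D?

E1: (A ∨ ¬E) ∧ A
    = A   [absorption]
E2: (¬(¬¬A ∨ ¬A) ∨ ¬A ∧ ¬A ∨ ¬C) ∧ D
    = (¬A ∧ A ∨ ¬A ∧ ¬A ∨ ¬C) ∧ D   [De Morgan]
    = (¬A ∨ ¬C) ∧ D   [distribution]
These differ: at A=0, C=0, D=1, E=0, E1 = 0 but E2 = 1.

No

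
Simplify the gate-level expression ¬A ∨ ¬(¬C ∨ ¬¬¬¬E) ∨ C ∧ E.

¬A ∨ C

¬A ∨ ¬(¬C ∨ ¬¬¬¬E) ∨ C ∧ E
= ¬A ∨ ¬(¬C ∨ ¬¬E) ∨ C ∧ E   [double negation]
= ¬A ∨ C ∧ ¬E ∨ C ∧ E   [De Morgan]
= ¬A ∨ C   [distribution]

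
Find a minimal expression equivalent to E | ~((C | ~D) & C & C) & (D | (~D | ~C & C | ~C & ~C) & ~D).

E | ~((C | ~D) & C & C) & (D | (~D | ~C & C | ~C & ~C) & ~D)
= E | ~((C | ~D) & C & C) & (D | (~D | ~C) & ~D)   [distribution]
= E | ~((C | ~D) & C & C) & (D | ~D)   [absorption]
= E | ~((C | ~D) & C & C)   [complement / identity]
= E | ~((C | ~D) & C)   [idempotence]
= E | ~C   [absorption]

E | ~C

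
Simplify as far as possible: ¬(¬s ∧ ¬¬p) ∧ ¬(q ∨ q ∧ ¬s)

(s ∨ ¬p) ∧ ¬q

¬(¬s ∧ ¬¬p) ∧ ¬(q ∨ q ∧ ¬s)
= ¬(¬s ∧ ¬¬p) ∧ ¬q   — absorption
= (s ∨ ¬p) ∧ ¬q   — De Morgan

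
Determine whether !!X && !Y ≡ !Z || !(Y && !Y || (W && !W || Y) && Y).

E1: !!X && !Y
    = X && !Y   (double negation)
E2: !Z || !(Y && !Y || (W && !W || Y) && Y)
    = !Z || !(Y && !Y || Y && Y)   (complement / identity)
    = !Z || !Y   (distribution)
These differ: at W=0, X=0, Y=0, Z=0, E1 = 0 but E2 = 1.

No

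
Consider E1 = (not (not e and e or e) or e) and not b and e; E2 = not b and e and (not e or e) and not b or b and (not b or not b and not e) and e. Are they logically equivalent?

E1: (not (not e and e or e) or e) and not b and e
    = (not e or e) and not b and e
    = not b and e
E2: not b and e and (not e or e) and not b or b and (not b or not b and not e) and e
    = not b and e and (not e or e) and not b or b and not b and e
    = not b and e and not b or b and not b and e
    = not b and e
Both reduce to not b and e, so they are equivalent.

Yes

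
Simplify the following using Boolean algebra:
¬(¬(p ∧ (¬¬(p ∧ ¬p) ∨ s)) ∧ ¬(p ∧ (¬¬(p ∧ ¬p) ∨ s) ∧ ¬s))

p ∧ s

¬(¬(p ∧ (¬¬(p ∧ ¬p) ∨ s)) ∧ ¬(p ∧ (¬¬(p ∧ ¬p) ∨ s) ∧ ¬s))
= p ∧ (¬¬(p ∧ ¬p) ∨ s) ∨ p ∧ (¬¬(p ∧ ¬p) ∨ s) ∧ ¬s
= p ∧ (¬¬(p ∧ ¬p) ∨ s)
= p ∧ (p ∧ ¬p ∨ s)
= p ∧ s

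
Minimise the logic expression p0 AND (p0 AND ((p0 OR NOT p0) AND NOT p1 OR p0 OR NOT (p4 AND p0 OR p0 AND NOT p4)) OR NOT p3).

p0 AND (p0 AND ((p0 OR NOT p0) AND NOT p1 OR p0 OR NOT (p4 AND p0 OR p0 AND NOT p4)) OR NOT p3)
= p0 AND (p0 AND ((p0 OR NOT p0) AND NOT p1 OR p0 OR NOT p0) OR NOT p3)   (distribution)
= p0 AND (p0 AND (p0 OR NOT p0) OR NOT p3)   (absorption)
= p0 AND (p0 OR NOT p3)   (complement / identity)
= p0   (absorption)

p0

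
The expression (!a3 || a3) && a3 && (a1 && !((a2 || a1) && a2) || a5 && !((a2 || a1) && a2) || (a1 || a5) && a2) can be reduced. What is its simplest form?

a3 && (a1 || a5)

(!a3 || a3) && a3 && (a1 && !((a2 || a1) && a2) || a5 && !((a2 || a1) && a2) || (a1 || a5) && a2)
= (!a3 || a3) && a3 && ((a1 || a5) && !((a2 || a1) && a2) || (a1 || a5) && a2)   [distribution]
= a3 && ((a1 || a5) && !((a2 || a1) && a2) || (a1 || a5) && a2)   [complement / identity]
= a3 && ((a1 || a5) && !a2 || (a1 || a5) && a2)   [absorption]
= a3 && (a1 || a5)   [distribution]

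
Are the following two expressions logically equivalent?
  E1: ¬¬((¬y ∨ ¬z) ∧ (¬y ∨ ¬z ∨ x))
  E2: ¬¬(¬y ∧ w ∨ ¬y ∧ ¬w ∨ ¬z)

Yes

E1: ¬¬((¬y ∨ ¬z) ∧ (¬y ∨ ¬z ∨ x))
    = ¬¬(¬y ∨ ¬z)   [absorption]
    = ¬y ∨ ¬z   [double negation]
E2: ¬¬(¬y ∧ w ∨ ¬y ∧ ¬w ∨ ¬z)
    = ¬¬(¬y ∨ ¬z)   [distribution]
    = ¬y ∨ ¬z   [double negation]
Both reduce to ¬y ∨ ¬z, so they are equivalent.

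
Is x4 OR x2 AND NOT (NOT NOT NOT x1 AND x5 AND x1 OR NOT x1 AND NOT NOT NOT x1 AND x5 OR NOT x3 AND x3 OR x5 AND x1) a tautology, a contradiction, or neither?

x4 OR x2 AND NOT (NOT NOT NOT x1 AND x5 AND x1 OR NOT x1 AND NOT NOT NOT x1 AND x5 OR NOT x3 AND x3 OR x5 AND x1)
= x4 OR x2 AND NOT (NOT NOT NOT x1 AND x5 OR NOT x3 AND x3 OR x5 AND x1)   [distribution]
= x4 OR x2 AND NOT (NOT x1 AND x5 OR NOT x3 AND x3 OR x5 AND x1)   [double negation]
= x4 OR x2 AND NOT (NOT x1 AND x5 OR x5 AND x1)   [complement / identity]
= x4 OR x2 AND NOT x5   [distribution]
This depends on x2, x4, x5, so it is not a constant.

neither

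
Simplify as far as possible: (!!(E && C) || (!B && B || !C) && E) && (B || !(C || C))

(!!(E && C) || (!B && B || !C) && E) && (B || !(C || C))
= (!!(E && C) || (!B && B || !C) && E) && (B || !C)   [idempotence]
= (E && C || (!B && B || !C) && E) && (B || !C)   [double negation]
= (E && C || !C && E) && (B || !C)   [complement / identity]
= E && (B || !C)   [distribution]

E && (B || !C)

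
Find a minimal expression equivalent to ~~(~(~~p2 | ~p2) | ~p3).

~p3

~~(~(~~p2 | ~p2) | ~p3)
= ~~(~p2 & p2 | ~p3)   — De Morgan
= ~~~p3   — complement / identity
= ~p3   — double negation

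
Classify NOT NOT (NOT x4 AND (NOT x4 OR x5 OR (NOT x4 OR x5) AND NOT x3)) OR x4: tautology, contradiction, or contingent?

tautology

NOT NOT (NOT x4 AND (NOT x4 OR x5 OR (NOT x4 OR x5) AND NOT x3)) OR x4
= NOT NOT (NOT x4 AND (NOT x4 OR x5)) OR x4   (absorption)
= NOT NOT NOT x4 OR x4   (absorption)
= NOT x4 OR x4   (double negation)
= TRUE   (complement)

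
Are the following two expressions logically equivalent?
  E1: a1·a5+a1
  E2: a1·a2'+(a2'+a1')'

Yes

E1: a1·a5+a1
    = a1   — absorption
E2: a1·a2'+(a2'+a1')'
    = a1·a2'+a2·a1   — De Morgan
    = a1   — distribution
Both reduce to a1, so they are equivalent.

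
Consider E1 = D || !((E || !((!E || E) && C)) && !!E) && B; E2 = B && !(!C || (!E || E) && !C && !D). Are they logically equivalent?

No

E1: D || !((E || !((!E || E) && C)) && !!E) && B
    = D || !((E || !C) && !!E) && B   [complement / identity]
    = D || !((E || !C) && E) && B   [double negation]
    = D || !E && B   [absorption]
E2: B && !(!C || (!E || E) && !C && !D)
    = B && !(!C || !C && !D)   [complement / identity]
    = B && !!C   [absorption]
    = B && C   [double negation]
These differ: at B=1, C=0, D=1, E=0, E1 = 1 but E2 = 0.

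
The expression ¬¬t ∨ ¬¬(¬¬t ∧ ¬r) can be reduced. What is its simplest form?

¬¬t ∨ ¬¬(¬¬t ∧ ¬r)
= ¬¬t ∨ ¬¬t ∧ ¬r
= ¬¬t
= t

t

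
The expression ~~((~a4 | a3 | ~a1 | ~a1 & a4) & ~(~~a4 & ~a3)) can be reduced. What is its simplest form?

~~((~a4 | a3 | ~a1 | ~a1 & a4) & ~(~~a4 & ~a3))
= ~~((~a4 | a3 | ~a1 | ~a1 & a4) & (~a4 | a3))
= ~~((~a4 | a3 | ~a1) & (~a4 | a3))
= (~a4 | a3 | ~a1) & (~a4 | a3)
= ~a4 | a3

~a4 | a3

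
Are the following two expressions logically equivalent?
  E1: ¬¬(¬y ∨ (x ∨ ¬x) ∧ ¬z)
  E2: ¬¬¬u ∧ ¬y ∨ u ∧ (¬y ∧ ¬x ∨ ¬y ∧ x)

No

E1: ¬¬(¬y ∨ (x ∨ ¬x) ∧ ¬z)
    = ¬y ∨ (x ∨ ¬x) ∧ ¬z
    = ¬y ∨ ¬z
E2: ¬¬¬u ∧ ¬y ∨ u ∧ (¬y ∧ ¬x ∨ ¬y ∧ x)
    = ¬¬¬u ∧ ¬y ∨ u ∧ ¬y
    = ¬u ∧ ¬y ∨ u ∧ ¬y
    = ¬y
These differ: at u=0, x=0, y=1, z=0, E1 = 1 but E2 = 0.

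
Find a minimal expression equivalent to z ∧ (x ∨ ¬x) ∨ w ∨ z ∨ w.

z ∨ w

z ∧ (x ∨ ¬x) ∨ w ∨ z ∨ w
= z ∨ w ∨ z ∨ w   — complement / identity
= z ∨ w   — idempotence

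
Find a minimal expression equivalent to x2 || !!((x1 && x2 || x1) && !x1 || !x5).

x2 || !x5

x2 || !!((x1 && x2 || x1) && !x1 || !x5)
= x2 || !!(x1 && !x1 || !x5)   — absorption
= x2 || !!!x5   — complement / identity
= x2 || !x5   — double negation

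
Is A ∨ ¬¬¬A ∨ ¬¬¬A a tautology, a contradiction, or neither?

tautology

A ∨ ¬¬¬A ∨ ¬¬¬A
= A ∨ ¬¬¬A   [idempotence]
= A ∨ ¬A   [double negation]
= True   [complement]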